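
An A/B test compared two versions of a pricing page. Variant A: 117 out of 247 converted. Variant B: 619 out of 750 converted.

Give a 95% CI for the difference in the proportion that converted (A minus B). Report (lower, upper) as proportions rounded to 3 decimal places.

p̂₁ = 117/247 = 0.4737 and p̂₂ = 619/750 = 0.8253.
SE₁ = √(p̂₁(1−p̂₁)/n₁) = √(0.4737·0.5263/247) = 0.03177; SE₂ = √(0.8253·0.1747/750) = 0.01387.
Independent samples: SE of the difference = √(SE₁² + SE₂²) = √(0.0010093329 + 0.0001923769) = 0.03467.
z* for 95% confidence is 1.960, so the margin of error is 1.960 × 0.03467 = 0.06795.
Point estimate p̂₁ − p̂₂ = 0.4737 − 0.8253 = -0.3516.
-0.3516 ± 0.06795 → (-0.420, -0.284).

(-0.420, -0.284)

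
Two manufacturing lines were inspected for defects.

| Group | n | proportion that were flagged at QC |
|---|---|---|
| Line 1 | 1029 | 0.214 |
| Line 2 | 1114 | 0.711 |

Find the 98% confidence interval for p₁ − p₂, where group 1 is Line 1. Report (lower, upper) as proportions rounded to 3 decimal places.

The two standard errors are √(0.2140×0.7860/1029) = 0.01279 and √(0.7110×0.2890/1114) = 0.01358.
Because the samples are independent, SE_diff = √(0.01279² + 0.01358²) = 0.01865.
Using z* = 2.326 for 98%, ME = 2.326 × 0.01865 = 0.04338.
p̂₁ − p̂₂ = -0.4970; interval -0.4970 ± 0.04338 gives (-0.540, -0.454).

(-0.540, -0.454)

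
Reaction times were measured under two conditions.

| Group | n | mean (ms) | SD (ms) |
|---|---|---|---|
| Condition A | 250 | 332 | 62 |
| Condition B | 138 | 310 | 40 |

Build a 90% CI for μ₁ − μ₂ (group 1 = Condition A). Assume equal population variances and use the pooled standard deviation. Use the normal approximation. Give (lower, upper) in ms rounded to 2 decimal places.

(12.37, 31.63)

Pooled variance s_p² = [249·62² + 137·40²] / (250+138−2) = 3047.5544, so s_p = 55.2047.
SE_diff = s_p·√(1/n₁ + 1/n₂) = 55.2047·√(1/250 + 1/138) = 5.8544.
z* = 1.645; margin = 1.645 × 5.8544 = 9.6305.
Difference = 332 − 310 = 22.0000.
22.0000 ± 9.6305 → (12.37, 31.63).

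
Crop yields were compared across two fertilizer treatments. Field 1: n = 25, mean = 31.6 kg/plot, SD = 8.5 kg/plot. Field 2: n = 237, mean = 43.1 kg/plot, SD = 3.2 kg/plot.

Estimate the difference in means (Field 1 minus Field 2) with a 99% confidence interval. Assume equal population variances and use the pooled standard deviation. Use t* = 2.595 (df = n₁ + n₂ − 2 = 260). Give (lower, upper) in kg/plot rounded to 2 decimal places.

s_p = √[((n₁−1)s₁² + (n₂−1)s₂²)/(n₁+n₂−2)] = √[(24·8.5² + 236·3.2²)/260] = 3.9955.
SE = 3.9955·√(1/25 + 1/237) = 0.8402.
With t* = 2.595, margin = 2.595 × 0.8402 = 2.1803.
x̄₁ − x̄₂ = 31.6 − 43.1 = -11.5000; interval -11.5000 ± 2.1803 = (-13.68, -9.32).

(-13.68, -9.32)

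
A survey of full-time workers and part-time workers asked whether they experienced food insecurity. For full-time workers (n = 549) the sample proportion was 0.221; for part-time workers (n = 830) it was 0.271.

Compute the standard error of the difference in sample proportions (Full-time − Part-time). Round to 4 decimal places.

SE₁ = √(p̂₁(1−p̂₁)/n₁) = √(0.2210·0.7790/549) = 0.01771; SE₂ = √(0.2710·0.7290/830) = 0.01543.
Independent samples: SE of the difference = √(SE₁² + SE₂²) = √(0.0003136441 + 0.0002380849) = 0.02349.

0.0235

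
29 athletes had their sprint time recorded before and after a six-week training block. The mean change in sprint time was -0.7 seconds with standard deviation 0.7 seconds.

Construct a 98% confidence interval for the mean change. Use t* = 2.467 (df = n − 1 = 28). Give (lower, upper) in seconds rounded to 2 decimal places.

(-1.02, -0.38)

This is a matched-pairs design, so SE = s_d/√n = 0.7/√29 = 0.1300.
Margin = 2.467 × 0.1300 = 0.3207; the interval is -0.7 ± 0.3207 = (-1.02, -0.38).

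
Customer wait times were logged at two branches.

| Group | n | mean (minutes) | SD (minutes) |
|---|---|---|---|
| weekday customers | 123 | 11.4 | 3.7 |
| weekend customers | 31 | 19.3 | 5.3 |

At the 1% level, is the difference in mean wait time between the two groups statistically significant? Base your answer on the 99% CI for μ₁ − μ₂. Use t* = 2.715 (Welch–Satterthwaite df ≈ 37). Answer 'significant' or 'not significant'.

significant

Standard errors of each mean: 3.7/√123 = 0.3336 and 5.3/√31 = 0.9519.
SE(x̄₁ − x̄₂) = √(0.3336² + 0.9519²) = 1.0087 for independent samples with unequal variances.
With t* = 2.715, the margin is 2.715 × 1.0087 = 2.7386.
x̄₁ − x̄₂ = 11.4 − 19.3 = -7.9000; the interval is -7.9000 ± 2.7386 = (-10.6386, -5.1614).
The interval (-10.6386, -5.1614) does not contain 0, so the difference is significant.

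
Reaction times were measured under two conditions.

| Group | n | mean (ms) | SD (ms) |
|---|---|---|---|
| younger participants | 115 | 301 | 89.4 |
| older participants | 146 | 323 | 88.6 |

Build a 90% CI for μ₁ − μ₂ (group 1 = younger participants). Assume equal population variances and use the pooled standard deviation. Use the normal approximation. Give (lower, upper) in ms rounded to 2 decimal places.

s_p = √[((n₁−1)s₁² + (n₂−1)s₂²)/(n₁+n₂−2)] = √[(114·89.4² + 145·88.6²)/259] = 88.9530.
SE = 88.9530·√(1/115 + 1/146) = 11.0906.
With z* = 1.645, margin = 1.645 × 11.0906 = 18.2440.
x̄₁ − x̄₂ = 301 − 323 = -22.0000; interval -22.0000 ± 18.2440 = (-40.24, -3.76).

(-40.24, -3.76)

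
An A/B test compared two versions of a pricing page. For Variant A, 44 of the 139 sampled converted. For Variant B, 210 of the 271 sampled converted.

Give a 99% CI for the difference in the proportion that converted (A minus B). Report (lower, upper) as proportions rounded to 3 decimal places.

(-0.579, -0.338)

First, p̂₁ = 44/139 = 0.3165; p̂₂ = 210/271 = 0.7749.
The two standard errors are √(0.3165×0.6835/139) = 0.03945 and √(0.7749×0.2251/271) = 0.02537.
Because the samples are independent, SE_diff = √(0.03945² + 0.02537²) = 0.04690.
Using z* = 2.576 for 99%, ME = 2.576 × 0.04690 = 0.12081.
p̂₁ − p̂₂ = -0.4584; interval -0.4584 ± 0.12081 gives (-0.579, -0.338).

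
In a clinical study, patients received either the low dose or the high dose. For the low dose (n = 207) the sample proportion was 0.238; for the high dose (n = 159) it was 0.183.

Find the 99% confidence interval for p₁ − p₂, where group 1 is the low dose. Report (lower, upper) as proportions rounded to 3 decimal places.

The two standard errors are √(0.2380×0.7620/207) = 0.02960 and √(0.1830×0.8170/159) = 0.03066.
Because the samples are independent, SE_diff = √(0.02960² + 0.03066²) = 0.04262.
Using z* = 2.576 for 99%, ME = 2.576 × 0.04262 = 0.10979.
p̂₁ − p̂₂ = 0.0550; interval 0.0550 ± 0.10979 gives (-0.055, 0.165).

(-0.055, 0.165)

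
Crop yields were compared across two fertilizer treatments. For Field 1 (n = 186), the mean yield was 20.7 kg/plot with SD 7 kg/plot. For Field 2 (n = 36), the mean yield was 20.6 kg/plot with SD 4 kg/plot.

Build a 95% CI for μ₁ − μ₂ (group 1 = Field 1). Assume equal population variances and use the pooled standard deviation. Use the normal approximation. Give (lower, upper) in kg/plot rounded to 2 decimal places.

s_p = √[((n₁−1)s₁² + (n₂−1)s₂²)/(n₁+n₂−2)] = √[(185·7² + 35·4²)/220] = 6.6144.
SE = 6.6144·√(1/186 + 1/36) = 1.2044.
With z* = 1.960, margin = 1.960 × 1.2044 = 2.3606.
x̄₁ − x̄₂ = 20.7 − 20.6 = 0.1000; interval 0.1000 ± 2.3606 = (-2.26, 2.46).

(-2.26, 2.46)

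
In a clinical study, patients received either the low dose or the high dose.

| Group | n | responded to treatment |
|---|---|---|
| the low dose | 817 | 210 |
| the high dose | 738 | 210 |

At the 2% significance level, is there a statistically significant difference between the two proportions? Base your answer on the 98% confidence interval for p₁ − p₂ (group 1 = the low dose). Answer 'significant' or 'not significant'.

not significant

First, p̂₁ = 210/817 = 0.2570; p̂₂ = 210/738 = 0.2846.
The two standard errors are √(0.2570×0.7430/817) = 0.01529 and √(0.2846×0.7154/738) = 0.01661.
Because the samples are independent, SE_diff = √(0.01529² + 0.01661²) = 0.02258.
Using z* = 2.326 for 98%, ME = 2.326 × 0.02258 = 0.05252.
p̂₁ − p̂₂ = -0.0276; interval -0.0276 ± 0.05252 gives (-0.08012, 0.02492).
The interval (-0.08012, 0.02492) contains 0, so the difference is not significant.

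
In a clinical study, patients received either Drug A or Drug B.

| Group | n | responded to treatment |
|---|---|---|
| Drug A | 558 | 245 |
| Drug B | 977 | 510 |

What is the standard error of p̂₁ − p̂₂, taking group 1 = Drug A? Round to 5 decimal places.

First, p̂₁ = 245/558 = 0.4391; p̂₂ = 510/977 = 0.5220.
The two standard errors are √(0.4391×0.5609/558) = 0.02101 and √(0.5220×0.4780/977) = 0.01598.
Because the samples are independent, SE_diff = √(0.02101² + 0.01598²) = 0.02640.

0.02640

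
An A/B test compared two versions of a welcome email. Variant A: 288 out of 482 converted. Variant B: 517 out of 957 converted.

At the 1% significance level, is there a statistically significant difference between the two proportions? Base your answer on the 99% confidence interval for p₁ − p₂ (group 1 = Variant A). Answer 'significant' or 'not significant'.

not significant

p̂₁ = 288/482 = 0.5975 and p̂₂ = 517/957 = 0.5402.
SE₁ = √(p̂₁(1−p̂₁)/n₁) = √(0.5975·0.4025/482) = 0.02234; SE₂ = √(0.5402·0.4598/957) = 0.01611.
Independent samples: SE of the difference = √(SE₁² + SE₂²) = √(0.0004990756 + 0.0002595321) = 0.02754.
z* for 99% confidence is 2.576, so the margin of error is 2.576 × 0.02754 = 0.07094.
Point estimate p̂₁ − p̂₂ = 0.5975 − 0.5402 = 0.0573.
0.0573 ± 0.07094 → (-0.01364, 0.12824).
The interval (-0.01364, 0.12824) contains 0, so the difference is not significant.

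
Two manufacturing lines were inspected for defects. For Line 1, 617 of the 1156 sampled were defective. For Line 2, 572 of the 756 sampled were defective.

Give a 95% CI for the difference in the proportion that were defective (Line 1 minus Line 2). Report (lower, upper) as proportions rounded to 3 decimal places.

(-0.265, -0.181)

Sample proportions: 617/1156 = 0.5337, 572/756 = 0.7566.
Each SE is √(p̂(1−p̂)/n): √(0.5337·0.4663/1156) = 0.01467 and √(0.7566·0.2434/756) = 0.01561.
SE(p̂₁ − p̂₂) = √(SE₁² + SE₂²) = √(0.0002152089 + 0.0002436721) = 0.02142, since the two samples are independent.
At 95% confidence z* = 1.960; margin = 1.960 × 0.02142 = 0.04198.
The difference is 0.5337 − 0.7566 = -0.2229, so the interval is -0.2229 ± 0.04198 = (-0.265, -0.181).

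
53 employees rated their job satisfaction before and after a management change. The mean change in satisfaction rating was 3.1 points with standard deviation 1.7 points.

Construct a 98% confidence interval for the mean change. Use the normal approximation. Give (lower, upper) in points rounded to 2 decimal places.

(2.56, 3.64)

This is a matched-pairs design, so SE = s_d/√n = 1.7/√53 = 0.2335.
Margin = 2.326 × 0.2335 = 0.5431; the interval is 3.1 ± 0.5431 = (2.56, 3.64).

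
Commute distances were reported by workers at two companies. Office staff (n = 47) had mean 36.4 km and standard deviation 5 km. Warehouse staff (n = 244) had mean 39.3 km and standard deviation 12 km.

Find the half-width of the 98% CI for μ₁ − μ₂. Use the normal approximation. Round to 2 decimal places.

SE₁ = s₁/√n₁ = 5/√47 = 0.7293; SE₂ = 12/√244 = 0.7682.
Independent samples, unequal variances: SE_diff = √(SE₁² + SE₂²) = √(0.53187849 + 0.59013124) = 1.0592.
z* = 2.326, so margin of error = 2.326 × 1.0592 = 2.4637.

2.46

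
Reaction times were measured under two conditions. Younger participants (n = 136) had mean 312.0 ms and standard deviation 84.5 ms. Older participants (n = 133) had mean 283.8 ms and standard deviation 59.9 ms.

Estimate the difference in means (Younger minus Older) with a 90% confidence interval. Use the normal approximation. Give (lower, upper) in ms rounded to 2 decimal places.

Standard errors of each mean: 84.5/√136 = 7.2458 and 59.9/√133 = 5.1940.
SE(x̄₁ − x̄₂) = √(7.2458² + 5.1940²) = 8.9151 for independent samples with unequal variances.
With z* = 1.645, the margin is 1.645 × 8.9151 = 14.6653.
x̄₁ − x̄₂ = 312.0 − 283.8 = 28.2000; the interval is 28.2000 ± 14.6653 = (13.53, 42.87).

(13.53, 42.87)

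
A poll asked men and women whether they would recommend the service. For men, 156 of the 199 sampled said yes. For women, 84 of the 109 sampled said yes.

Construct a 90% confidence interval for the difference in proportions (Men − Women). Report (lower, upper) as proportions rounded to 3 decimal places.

(-0.069, 0.095)

First, p̂₁ = 156/199 = 0.7839; p̂₂ = 84/109 = 0.7706.
The two standard errors are √(0.7839×0.2161/199) = 0.02918 and √(0.7706×0.2294/109) = 0.04027.
Because the samples are independent, SE_diff = √(0.02918² + 0.04027²) = 0.04973.
Using z* = 1.645 for 90%, ME = 1.645 × 0.04973 = 0.08181.
p̂₁ − p̂₂ = 0.0133; interval 0.0133 ± 0.08181 gives (-0.069, 0.095).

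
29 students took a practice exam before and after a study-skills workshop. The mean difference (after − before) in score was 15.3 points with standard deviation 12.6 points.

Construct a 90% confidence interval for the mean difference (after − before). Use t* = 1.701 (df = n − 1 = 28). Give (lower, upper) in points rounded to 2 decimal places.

(11.32, 19.28)

Paired design: SE = s_d/√n = 12.6/√29 = 2.3398.
t* = 1.701; margin of error = 1.701 × 2.3398 = 3.9800.
15.3 ± 3.9800 → (11.32, 19.28).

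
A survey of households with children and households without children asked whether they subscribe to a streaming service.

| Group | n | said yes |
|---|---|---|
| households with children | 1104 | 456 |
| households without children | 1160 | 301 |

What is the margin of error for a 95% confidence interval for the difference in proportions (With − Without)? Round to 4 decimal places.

0.0385

p̂₁ = 456/1104 = 0.4130 and p̂₂ = 301/1160 = 0.2595.
SE₁ = √(p̂₁(1−p̂₁)/n₁) = √(0.4130·0.5870/1104) = 0.01482; SE₂ = √(0.2595·0.7405/1160) = 0.01287.
Independent samples: SE of the difference = √(SE₁² + SE₂²) = √(0.0002196324 + 0.0001656369) = 0.01963.
z* for 95% confidence is 1.960, so the margin of error is 1.960 × 0.01963 = 0.03847.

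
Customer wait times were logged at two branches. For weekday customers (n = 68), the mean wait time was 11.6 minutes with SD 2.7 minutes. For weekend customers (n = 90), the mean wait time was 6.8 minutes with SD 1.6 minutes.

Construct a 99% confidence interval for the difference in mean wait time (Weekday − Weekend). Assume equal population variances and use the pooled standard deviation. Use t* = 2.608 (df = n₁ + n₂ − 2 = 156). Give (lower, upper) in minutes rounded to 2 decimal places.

(3.90, 5.70)

Pooled variance s_p² = [67·2.7² + 89·1.6²] / (68+90−2) = 4.5915, so s_p = 2.1428.
SE_diff = s_p·√(1/n₁ + 1/n₂) = 2.1428·√(1/68 + 1/90) = 0.3443.
t* = 2.608; margin = 2.608 × 0.3443 = 0.8979.
Difference = 11.6 − 6.8 = 4.8000.
4.8000 ± 0.8979 → (3.90, 5.70).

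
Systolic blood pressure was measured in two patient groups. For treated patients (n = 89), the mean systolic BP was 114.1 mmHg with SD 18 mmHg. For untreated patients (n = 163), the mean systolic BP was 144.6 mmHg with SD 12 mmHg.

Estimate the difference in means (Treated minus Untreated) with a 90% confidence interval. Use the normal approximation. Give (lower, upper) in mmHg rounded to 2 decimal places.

SE₁ = s₁/√n₁ = 18/√89 = 1.9080; SE₂ = 12/√163 = 0.9399.
Independent samples, unequal variances: SE_diff = √(SE₁² + SE₂²) = √(3.640464 + 0.88341201) = 2.1269.
z* = 1.645, so margin of error = 1.645 × 2.1269 = 3.4988.
Difference in means = 114.1 − 144.6 = -30.5000.
-30.5000 ± 3.4988 → (-34.00, -27.00).

(-34.00, -27.00)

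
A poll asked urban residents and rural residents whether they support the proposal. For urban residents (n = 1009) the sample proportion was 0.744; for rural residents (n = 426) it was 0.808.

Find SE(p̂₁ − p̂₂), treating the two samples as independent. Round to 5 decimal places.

SE₁ = √(p̂₁(1−p̂₁)/n₁) = √(0.7440·0.2560/1009) = 0.01374; SE₂ = √(0.8080·0.1920/426) = 0.01908.
Independent samples: SE of the difference = √(SE₁² + SE₂²) = √(0.0001887876 + 0.0003640464) = 0.02351.

0.02351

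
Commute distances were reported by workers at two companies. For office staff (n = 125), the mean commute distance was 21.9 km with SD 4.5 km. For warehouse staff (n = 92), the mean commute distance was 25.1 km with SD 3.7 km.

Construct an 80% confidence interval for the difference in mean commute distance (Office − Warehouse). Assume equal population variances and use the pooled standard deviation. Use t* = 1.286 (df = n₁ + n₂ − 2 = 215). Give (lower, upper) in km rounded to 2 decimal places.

s_p = √[((n₁−1)s₁² + (n₂−1)s₂²)/(n₁+n₂−2)] = √[(124·4.5² + 91·3.7²)/215] = 4.1801.
SE = 4.1801·√(1/125 + 1/92) = 0.5742.
With t* = 1.286, margin = 1.286 × 0.5742 = 0.7384.
x̄₁ − x̄₂ = 21.9 − 25.1 = -3.2000; interval -3.2000 ± 0.7384 = (-3.94, -2.46).

(-3.94, -2.46)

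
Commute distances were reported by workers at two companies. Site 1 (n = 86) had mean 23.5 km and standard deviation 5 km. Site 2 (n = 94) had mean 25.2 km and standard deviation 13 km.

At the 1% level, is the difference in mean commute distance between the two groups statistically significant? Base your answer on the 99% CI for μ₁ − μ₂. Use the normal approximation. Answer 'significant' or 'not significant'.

not significant

Per-group SEs: s₁/√n₁ = 5/√86 = 0.5392, s₂/√n₂ = 13/√94 = 1.3408.
Unpooled SE of the difference: √(0.29073664 + 1.79774464) = 1.4452.
Margin of error = z* · SE = 2.576 × 1.4452 = 3.7228.
x̄₁ − x̄₂ = 23.5 − 25.2 = -1.7000.
CI: -1.7000 ± 3.7228 = (-5.4228, 2.0228).
The interval (-5.4228, 2.0228) contains 0, so the difference is not significant.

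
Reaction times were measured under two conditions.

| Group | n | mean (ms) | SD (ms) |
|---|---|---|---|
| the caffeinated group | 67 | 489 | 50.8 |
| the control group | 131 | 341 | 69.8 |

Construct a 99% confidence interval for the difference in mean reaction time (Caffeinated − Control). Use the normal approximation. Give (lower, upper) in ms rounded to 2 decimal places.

(125.59, 170.41)

SE₁ = s₁/√n₁ = 50.8/√67 = 6.2062; SE₂ = 69.8/√131 = 6.0985.
Independent samples, unequal variances: SE_diff = √(SE₁² + SE₂²) = √(38.51691844 + 37.19170225) = 8.7011.
z* = 2.576, so margin of error = 2.576 × 8.7011 = 22.4140.
Difference in means = 489 − 341 = 148.0000.
148.0000 ± 22.4140 → (125.59, 170.41).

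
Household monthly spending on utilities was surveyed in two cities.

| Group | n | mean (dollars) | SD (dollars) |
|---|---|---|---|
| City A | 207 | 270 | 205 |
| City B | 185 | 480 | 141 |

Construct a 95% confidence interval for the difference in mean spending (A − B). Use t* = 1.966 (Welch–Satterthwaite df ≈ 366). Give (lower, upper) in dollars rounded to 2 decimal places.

SE₁ = s₁/√n₁ = 205/√207 = 14.2485; SE₂ = 141/√185 = 10.3665.
Independent samples, unequal variances: SE_diff = √(SE₁² + SE₂²) = √(203.01975225 + 107.46432225) = 17.6206.
t* = 1.966, so margin of error = 1.966 × 17.6206 = 34.6421.
Difference in means = 270 − 480 = -210.0000.
-210.0000 ± 34.6421 → (-244.64, -175.36).

(-244.64, -175.36)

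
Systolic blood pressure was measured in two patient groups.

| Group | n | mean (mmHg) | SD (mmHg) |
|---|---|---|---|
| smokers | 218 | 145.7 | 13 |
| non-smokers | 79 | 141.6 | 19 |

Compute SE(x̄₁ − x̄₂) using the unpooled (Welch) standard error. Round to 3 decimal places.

Standard errors of each mean: 13/√218 = 0.8805 and 19/√79 = 2.1377.
SE(x̄₁ − x̄₂) = √(0.8805² + 2.1377²) = 2.3119 for independent samples with unequal variances.

2.312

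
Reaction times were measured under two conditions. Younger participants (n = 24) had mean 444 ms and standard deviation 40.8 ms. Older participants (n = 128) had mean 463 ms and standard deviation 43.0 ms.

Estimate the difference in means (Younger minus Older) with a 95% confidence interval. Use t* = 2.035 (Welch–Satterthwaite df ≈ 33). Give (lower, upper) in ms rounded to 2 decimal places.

(-37.63, -0.37)

Per-group SEs: s₁/√n₁ = 40.8/√24 = 8.3283, s₂/√n₂ = 43.0/√128 = 3.8007.
Unpooled SE of the difference: √(69.36058089 + 14.44532049) = 9.1546.
Margin of error = t* · SE = 2.035 × 9.1546 = 18.6296.
x̄₁ − x̄₂ = 444 − 463 = -19.0000.
CI: -19.0000 ± 18.6296 = (-37.63, -0.37).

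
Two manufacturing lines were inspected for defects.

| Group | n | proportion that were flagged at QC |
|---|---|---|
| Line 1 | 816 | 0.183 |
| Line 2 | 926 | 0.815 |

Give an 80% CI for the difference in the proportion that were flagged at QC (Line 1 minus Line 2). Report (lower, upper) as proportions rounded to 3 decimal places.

SE₁ = √(p̂₁(1−p̂₁)/n₁) = √(0.1830·0.8170/816) = 0.01354; SE₂ = √(0.8150·0.1850/926) = 0.01276.
Independent samples: SE of the difference = √(SE₁² + SE₂²) = √(0.0001833316 + 0.0001628176) = 0.01861.
z* for 80% confidence is 1.282, so the margin of error is 1.282 × 0.01861 = 0.02386.
Point estimate p̂₁ − p̂₂ = 0.1830 − 0.8150 = -0.6320.
-0.6320 ± 0.02386 → (-0.656, -0.608).

(-0.656, -0.608)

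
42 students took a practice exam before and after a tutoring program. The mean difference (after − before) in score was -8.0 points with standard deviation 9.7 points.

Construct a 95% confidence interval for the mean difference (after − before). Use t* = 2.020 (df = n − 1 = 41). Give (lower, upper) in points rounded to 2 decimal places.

Paired design: SE = s_d/√n = 9.7/√42 = 1.4967.
t* = 2.020; margin of error = 2.020 × 1.4967 = 3.0233.
-8.0 ± 3.0233 → (-11.02, -4.98).

(-11.02, -4.98)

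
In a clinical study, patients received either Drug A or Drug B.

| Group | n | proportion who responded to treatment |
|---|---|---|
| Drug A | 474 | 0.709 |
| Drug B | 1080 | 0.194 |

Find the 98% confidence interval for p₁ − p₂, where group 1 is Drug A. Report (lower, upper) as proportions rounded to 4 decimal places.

The two standard errors are √(0.7090×0.2910/474) = 0.02086 and √(0.1940×0.8060/1080) = 0.01203.
Because the samples are independent, SE_diff = √(0.02086² + 0.01203²) = 0.02408.
Using z* = 2.326 for 98%, ME = 2.326 × 0.02408 = 0.05601.
p̂₁ − p̂₂ = 0.5150; interval 0.5150 ± 0.05601 gives (0.4590, 0.5710).

(0.4590, 0.5710)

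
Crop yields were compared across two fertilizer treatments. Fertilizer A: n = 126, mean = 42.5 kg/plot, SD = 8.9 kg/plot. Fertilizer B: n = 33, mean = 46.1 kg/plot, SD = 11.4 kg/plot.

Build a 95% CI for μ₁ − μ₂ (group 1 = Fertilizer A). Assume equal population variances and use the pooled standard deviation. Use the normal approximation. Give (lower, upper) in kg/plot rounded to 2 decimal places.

(-7.23, 0.03)

s_p = √[((n₁−1)s₁² + (n₂−1)s₂²)/(n₁+n₂−2)] = √[(125·8.9² + 32·11.4²)/157] = 9.4633.
SE = 9.4633·√(1/126 + 1/33) = 1.8505.
With z* = 1.960, margin = 1.960 × 1.8505 = 3.6270.
x̄₁ − x̄₂ = 42.5 − 46.1 = -3.6000; interval -3.6000 ± 3.6270 = (-7.23, 0.03).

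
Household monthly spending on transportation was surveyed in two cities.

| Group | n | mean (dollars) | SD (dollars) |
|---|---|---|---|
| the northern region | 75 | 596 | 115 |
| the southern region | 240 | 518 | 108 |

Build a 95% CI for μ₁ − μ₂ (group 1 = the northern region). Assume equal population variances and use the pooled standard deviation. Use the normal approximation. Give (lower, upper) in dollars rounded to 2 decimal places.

(49.56, 106.44)

s_p = √[((n₁−1)s₁² + (n₂−1)s₂²)/(n₁+n₂−2)] = √[(74·115² + 239·108²)/313] = 109.6953.
SE = 109.6953·√(1/75 + 1/240) = 14.5113.
With z* = 1.960, margin = 1.960 × 14.5113 = 28.4421.
x̄₁ − x̄₂ = 596 − 518 = 78.0000; interval 78.0000 ± 28.4421 = (49.56, 106.44).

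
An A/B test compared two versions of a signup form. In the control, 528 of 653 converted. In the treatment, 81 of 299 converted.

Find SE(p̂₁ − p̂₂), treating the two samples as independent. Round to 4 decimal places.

First, p̂₁ = 528/653 = 0.8086; p̂₂ = 81/299 = 0.2709.
The two standard errors are √(0.8086×0.1914/653) = 0.01540 and √(0.2709×0.7291/299) = 0.02570.
Because the samples are independent, SE_diff = √(0.01540² + 0.02570²) = 0.02996.

0.0300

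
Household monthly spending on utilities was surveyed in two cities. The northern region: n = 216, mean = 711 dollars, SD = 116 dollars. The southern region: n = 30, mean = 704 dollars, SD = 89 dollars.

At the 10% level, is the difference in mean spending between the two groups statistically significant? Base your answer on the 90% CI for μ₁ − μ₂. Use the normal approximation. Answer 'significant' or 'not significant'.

not significant

Per-group SEs: s₁/√n₁ = 116/√216 = 7.8928, s₂/√n₂ = 89/√30 = 16.2491.
Unpooled SE of the difference: √(62.29629184 + 264.03325081) = 18.0646.
Margin of error = z* · SE = 1.645 × 18.0646 = 29.7163.
x̄₁ − x̄₂ = 711 − 704 = 7.0000.
CI: 7.0000 ± 29.7163 = (-22.7163, 36.7163).
The interval (-22.7163, 36.7163) contains 0, so the difference is not significant.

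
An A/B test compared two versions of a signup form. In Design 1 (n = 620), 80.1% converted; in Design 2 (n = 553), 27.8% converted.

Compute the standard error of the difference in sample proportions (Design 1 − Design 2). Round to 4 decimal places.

SE₁ = √(p̂₁(1−p̂₁)/n₁) = √(0.8010·0.1990/620) = 0.01603; SE₂ = √(0.2780·0.7220/553) = 0.01905.
Independent samples: SE of the difference = √(SE₁² + SE₂²) = √(0.0002569609 + 0.0003629025) = 0.02490.

0.0249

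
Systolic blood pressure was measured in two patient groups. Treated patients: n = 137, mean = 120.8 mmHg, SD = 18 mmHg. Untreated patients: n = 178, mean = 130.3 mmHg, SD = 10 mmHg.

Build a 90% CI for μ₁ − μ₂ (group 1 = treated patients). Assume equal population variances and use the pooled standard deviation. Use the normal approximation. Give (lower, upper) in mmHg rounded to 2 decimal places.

(-12.13, -6.87)

s_p = √[((n₁−1)s₁² + (n₂−1)s₂²)/(n₁+n₂−2)] = √[(136·18² + 177·10²)/313] = 14.0474.
SE = 14.0474·√(1/137 + 1/178) = 1.5965.
With z* = 1.645, margin = 1.645 × 1.5965 = 2.6262.
x̄₁ − x̄₂ = 120.8 − 130.3 = -9.5000; interval -9.5000 ± 2.6262 = (-12.13, -6.87).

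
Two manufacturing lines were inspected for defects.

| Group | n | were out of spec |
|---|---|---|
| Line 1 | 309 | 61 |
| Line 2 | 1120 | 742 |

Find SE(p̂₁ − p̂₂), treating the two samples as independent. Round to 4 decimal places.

p̂₁ = 61/309 = 0.1974 and p̂₂ = 742/1120 = 0.6625.
SE₁ = √(p̂₁(1−p̂₁)/n₁) = √(0.1974·0.8026/309) = 0.02264; SE₂ = √(0.6625·0.3375/1120) = 0.01413.
Independent samples: SE of the difference = √(SE₁² + SE₂²) = √(0.0005125696 + 0.0001996569) = 0.02669.

0.0267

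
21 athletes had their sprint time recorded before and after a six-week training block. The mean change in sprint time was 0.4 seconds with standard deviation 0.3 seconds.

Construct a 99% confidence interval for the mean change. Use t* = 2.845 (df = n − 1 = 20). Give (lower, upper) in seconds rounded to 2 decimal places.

Paired design: SE = s_d/√n = 0.3/√21 = 0.0655.
t* = 2.845; margin of error = 2.845 × 0.0655 = 0.1863.
0.4 ± 0.1863 → (0.21, 0.59).

(0.21, 0.59)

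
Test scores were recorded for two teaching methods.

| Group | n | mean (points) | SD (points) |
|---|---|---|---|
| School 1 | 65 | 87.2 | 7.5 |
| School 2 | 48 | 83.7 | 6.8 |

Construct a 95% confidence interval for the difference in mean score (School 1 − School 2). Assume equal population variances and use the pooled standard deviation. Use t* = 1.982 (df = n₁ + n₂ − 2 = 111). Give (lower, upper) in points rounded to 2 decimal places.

(0.78, 6.22)

Pooled variance s_p² = [64·7.5² + 47·6.8²] / (65+48−2) = 52.0115, so s_p = 7.2119.
SE_diff = s_p·√(1/n₁ + 1/n₂) = 7.2119·√(1/65 + 1/48) = 1.3725.
t* = 1.982; margin = 1.982 × 1.3725 = 2.7203.
Difference = 87.2 − 83.7 = 3.5000.
3.5000 ± 2.7203 → (0.78, 6.22).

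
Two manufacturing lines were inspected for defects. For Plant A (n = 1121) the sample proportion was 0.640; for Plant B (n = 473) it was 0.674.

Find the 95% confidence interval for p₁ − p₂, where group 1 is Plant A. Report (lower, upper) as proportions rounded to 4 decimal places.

SE₁ = √(p̂₁(1−p̂₁)/n₁) = √(0.6400·0.3600/1121) = 0.01434; SE₂ = √(0.6740·0.3260/473) = 0.02155.
Independent samples: SE of the difference = √(SE₁² + SE₂²) = √(0.0002056356 + 0.0004644025) = 0.02589.
z* for 95% confidence is 1.960, so the margin of error is 1.960 × 0.02589 = 0.05074.
Point estimate p̂₁ − p̂₂ = 0.6400 − 0.6740 = -0.0340.
-0.0340 ± 0.05074 → (-0.0847, 0.0167).

(-0.0847, 0.0167)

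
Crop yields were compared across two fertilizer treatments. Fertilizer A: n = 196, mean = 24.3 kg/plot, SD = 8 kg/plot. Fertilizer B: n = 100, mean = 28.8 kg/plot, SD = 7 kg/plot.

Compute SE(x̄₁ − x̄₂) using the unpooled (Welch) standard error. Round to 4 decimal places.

0.9036

SE₁ = s₁/√n₁ = 8/√196 = 0.5714; SE₂ = 7/√100 = 0.7000.
Independent samples, unequal variances: SE_diff = √(SE₁² + SE₂²) = √(0.32649796 + 0.49) = 0.9036.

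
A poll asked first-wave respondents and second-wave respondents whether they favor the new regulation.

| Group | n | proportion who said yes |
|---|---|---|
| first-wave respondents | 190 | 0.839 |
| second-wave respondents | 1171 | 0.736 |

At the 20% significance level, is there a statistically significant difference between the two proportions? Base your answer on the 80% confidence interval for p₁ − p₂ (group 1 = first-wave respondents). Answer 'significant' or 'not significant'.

Each SE is √(p̂(1−p̂)/n): √(0.8390·0.1610/190) = 0.02666 and √(0.7360·0.2640/1171) = 0.01288.
SE(p̂₁ − p̂₂) = √(SE₁² + SE₂²) = √(0.0007107556 + 0.0001658944) = 0.02961, since the two samples are independent.
At 80% confidence z* = 1.282; margin = 1.282 × 0.02961 = 0.03796.
The difference is 0.8390 − 0.7360 = 0.1030, so the interval is 0.1030 ± 0.03796 = (0.06504, 0.14096).
The interval (0.06504, 0.14096) does not contain 0, so the difference is significant.

significant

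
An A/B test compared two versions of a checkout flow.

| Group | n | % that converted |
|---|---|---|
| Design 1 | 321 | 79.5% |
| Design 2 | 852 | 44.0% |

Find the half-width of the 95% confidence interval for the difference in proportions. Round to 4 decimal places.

0.0553

The two standard errors are √(0.7950×0.2050/321) = 0.02253 and √(0.4400×0.5600/852) = 0.01701.
Because the samples are independent, SE_diff = √(0.02253² + 0.01701²) = 0.02823.
Using z* = 1.960 for 95%, ME = 1.960 × 0.02823 = 0.05533.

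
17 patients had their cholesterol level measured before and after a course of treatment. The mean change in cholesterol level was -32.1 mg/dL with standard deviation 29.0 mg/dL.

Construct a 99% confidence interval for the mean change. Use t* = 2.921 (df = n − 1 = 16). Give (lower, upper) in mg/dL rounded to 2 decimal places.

(-52.64, -11.56)

Paired design: SE = s_d/√n = 29.0/√17 = 7.0335.
t* = 2.921; margin of error = 2.921 × 7.0335 = 20.5449.
-32.1 ± 20.5449 → (-52.64, -11.56).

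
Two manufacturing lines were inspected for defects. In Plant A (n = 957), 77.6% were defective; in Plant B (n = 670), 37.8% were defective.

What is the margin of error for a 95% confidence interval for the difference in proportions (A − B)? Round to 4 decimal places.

Each SE is √(p̂(1−p̂)/n): √(0.7760·0.2240/957) = 0.01348 and √(0.3780·0.6220/670) = 0.01873.
SE(p̂₁ − p̂₂) = √(SE₁² + SE₂²) = √(0.0001817104 + 0.0003508129) = 0.02308, since the two samples are independent.
At 95% confidence z* = 1.960; margin = 1.960 × 0.02308 = 0.04524.

0.0452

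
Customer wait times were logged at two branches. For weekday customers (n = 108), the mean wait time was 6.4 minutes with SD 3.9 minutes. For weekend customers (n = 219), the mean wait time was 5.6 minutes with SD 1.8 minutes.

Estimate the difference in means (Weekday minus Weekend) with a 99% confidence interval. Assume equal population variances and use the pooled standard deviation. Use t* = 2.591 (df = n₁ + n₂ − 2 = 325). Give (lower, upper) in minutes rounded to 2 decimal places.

(-0.02, 1.62)

s_p = √[((n₁−1)s₁² + (n₂−1)s₂²)/(n₁+n₂−2)] = √[(107·3.9² + 218·1.8²)/325] = 2.6797.
SE = 2.6797·√(1/108 + 1/219) = 0.3151.
With t* = 2.591, margin = 2.591 × 0.3151 = 0.8164.
x̄₁ − x̄₂ = 6.4 − 5.6 = 0.8000; interval 0.8000 ± 0.8164 = (-0.02, 1.62).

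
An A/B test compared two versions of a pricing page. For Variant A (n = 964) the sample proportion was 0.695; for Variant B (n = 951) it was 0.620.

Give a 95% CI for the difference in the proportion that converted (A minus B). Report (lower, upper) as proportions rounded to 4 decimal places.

SE₁ = √(p̂₁(1−p̂₁)/n₁) = √(0.6950·0.3050/964) = 0.01483; SE₂ = √(0.6200·0.3800/951) = 0.01574.
Independent samples: SE of the difference = √(SE₁² + SE₂²) = √(0.0002199289 + 0.0002477476) = 0.02163.
z* for 95% confidence is 1.960, so the margin of error is 1.960 × 0.02163 = 0.04239.
Point estimate p̂₁ − p̂₂ = 0.6950 − 0.6200 = 0.0750.
0.0750 ± 0.04239 → (0.0326, 0.1174).

(0.0326, 0.1174)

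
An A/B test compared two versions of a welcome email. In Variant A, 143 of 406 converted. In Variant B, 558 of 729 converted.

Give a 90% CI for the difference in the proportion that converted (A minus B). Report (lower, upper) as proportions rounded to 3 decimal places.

(-0.460, -0.366)

First, p̂₁ = 143/406 = 0.3522; p̂₂ = 558/729 = 0.7654.
The two standard errors are √(0.3522×0.6478/406) = 0.02371 and √(0.7654×0.2346/729) = 0.01569.
Because the samples are independent, SE_diff = √(0.02371² + 0.01569²) = 0.02843.
Using z* = 1.645 for 90%, ME = 1.645 × 0.02843 = 0.04677.
p̂₁ − p̂₂ = -0.4132; interval -0.4132 ± 0.04677 gives (-0.460, -0.366).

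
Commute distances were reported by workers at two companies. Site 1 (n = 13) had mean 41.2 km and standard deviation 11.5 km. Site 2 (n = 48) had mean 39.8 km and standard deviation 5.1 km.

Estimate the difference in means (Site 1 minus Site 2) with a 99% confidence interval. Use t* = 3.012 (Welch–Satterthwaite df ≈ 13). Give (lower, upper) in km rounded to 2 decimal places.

(-8.46, 11.26)

Standard errors of each mean: 11.5/√13 = 3.1895 and 5.1/√48 = 0.7361.
SE(x̄₁ − x̄₂) = √(3.1895² + 0.7361²) = 3.2733 for independent samples with unequal variances.
With t* = 3.012, the margin is 3.012 × 3.2733 = 9.8592.
x̄₁ − x̄₂ = 41.2 − 39.8 = 1.4000; the interval is 1.4000 ± 9.8592 = (-8.46, 11.26).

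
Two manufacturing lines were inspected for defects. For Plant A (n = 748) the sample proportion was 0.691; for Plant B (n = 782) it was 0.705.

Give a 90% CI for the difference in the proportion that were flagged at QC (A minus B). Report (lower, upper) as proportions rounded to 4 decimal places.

(-0.0526, 0.0246)

The two standard errors are √(0.6910×0.3090/748) = 0.01690 and √(0.7050×0.2950/782) = 0.01631.
Because the samples are independent, SE_diff = √(0.01690² + 0.01631²) = 0.02349.
Using z* = 1.645 for 90%, ME = 1.645 × 0.02349 = 0.03864.
p̂₁ − p̂₂ = -0.0140; interval -0.0140 ± 0.03864 gives (-0.0526, 0.0246).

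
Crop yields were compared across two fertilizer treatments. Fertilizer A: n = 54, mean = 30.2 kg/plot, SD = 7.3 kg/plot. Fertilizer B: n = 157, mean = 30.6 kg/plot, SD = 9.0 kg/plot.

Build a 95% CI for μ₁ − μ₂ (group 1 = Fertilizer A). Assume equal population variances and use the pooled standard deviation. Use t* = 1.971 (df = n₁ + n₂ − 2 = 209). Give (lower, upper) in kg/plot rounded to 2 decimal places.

Pooled variance s_p² = [53·7.3² + 156·9.0²] / (54+157−2) = 73.9731, so s_p = 8.6008.
SE_diff = s_p·√(1/n₁ + 1/n₂) = 8.6008·√(1/54 + 1/157) = 1.3569.
t* = 1.971; margin = 1.971 × 1.3569 = 2.6744.
Difference = 30.2 − 30.6 = -0.4000.
-0.4000 ± 2.6744 → (-3.07, 2.27).

(-3.07, 2.27)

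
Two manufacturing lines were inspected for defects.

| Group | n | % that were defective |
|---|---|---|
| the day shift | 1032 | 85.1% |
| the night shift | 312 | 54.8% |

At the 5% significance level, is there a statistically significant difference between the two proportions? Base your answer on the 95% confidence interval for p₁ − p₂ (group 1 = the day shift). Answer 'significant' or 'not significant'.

significant

The two standard errors are √(0.8510×0.1490/1032) = 0.01108 and √(0.5480×0.4520/312) = 0.02818.
Because the samples are independent, SE_diff = √(0.01108² + 0.02818²) = 0.03028.
Using z* = 1.960 for 95%, ME = 1.960 × 0.03028 = 0.05935.
p̂₁ − p̂₂ = 0.3030; interval 0.3030 ± 0.05935 gives (0.24365, 0.36235).
The interval (0.24365, 0.36235) does not contain 0, so the difference is significant.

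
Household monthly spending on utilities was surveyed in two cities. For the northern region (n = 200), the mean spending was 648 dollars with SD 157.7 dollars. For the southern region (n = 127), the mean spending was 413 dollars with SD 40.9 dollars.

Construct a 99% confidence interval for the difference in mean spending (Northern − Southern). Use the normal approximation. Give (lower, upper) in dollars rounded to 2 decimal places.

(204.79, 265.21)

SE₁ = s₁/√n₁ = 157.7/√200 = 11.1511; SE₂ = 40.9/√127 = 3.6293.
Independent samples, unequal variances: SE_diff = √(SE₁² + SE₂²) = √(124.34703121 + 13.17181849) = 11.7268.
z* = 2.576, so margin of error = 2.576 × 11.7268 = 30.2082.
Difference in means = 648 − 413 = 235.0000.
235.0000 ± 30.2082 → (204.79, 265.21).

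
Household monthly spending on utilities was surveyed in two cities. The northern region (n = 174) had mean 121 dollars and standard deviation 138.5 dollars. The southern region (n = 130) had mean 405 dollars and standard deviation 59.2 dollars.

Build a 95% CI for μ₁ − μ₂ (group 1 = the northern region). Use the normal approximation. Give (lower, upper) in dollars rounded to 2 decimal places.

(-306.96, -261.04)

Per-group SEs: s₁/√n₁ = 138.5/√174 = 10.4997, s₂/√n₂ = 59.2/√130 = 5.1922.
Unpooled SE of the difference: √(110.24370009 + 26.95894084) = 11.7134.
Margin of error = z* · SE = 1.960 × 11.7134 = 22.9583.
x̄₁ − x̄₂ = 121 − 405 = -284.0000.
CI: -284.0000 ± 22.9583 = (-306.96, -261.04).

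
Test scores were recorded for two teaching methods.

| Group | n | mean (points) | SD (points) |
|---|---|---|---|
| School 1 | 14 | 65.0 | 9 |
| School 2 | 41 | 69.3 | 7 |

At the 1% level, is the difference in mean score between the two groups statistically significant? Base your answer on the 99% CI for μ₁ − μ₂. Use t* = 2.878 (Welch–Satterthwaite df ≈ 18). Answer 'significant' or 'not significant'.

Standard errors of each mean: 9/√14 = 2.4054 and 7/√41 = 1.0932.
SE(x̄₁ − x̄₂) = √(2.4054² + 1.0932²) = 2.6422 for independent samples with unequal variances.
With t* = 2.878, the margin is 2.878 × 2.6422 = 7.6043.
x̄₁ − x̄₂ = 65.0 − 69.3 = -4.3000; the interval is -4.3000 ± 7.6043 = (-11.9043, 3.3043).
The interval (-11.9043, 3.3043) contains 0, so the difference is not significant.

not significant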